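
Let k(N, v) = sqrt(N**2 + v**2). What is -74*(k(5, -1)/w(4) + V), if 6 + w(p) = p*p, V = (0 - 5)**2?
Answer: -1850 - 37*sqrt(26)/5 ≈ -1887.7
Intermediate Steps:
V = 25 (V = (-5)**2 = 25)
w(p) = -6 + p**2 (w(p) = -6 + p*p = -6 + p**2)
-74*(k(5, -1)/w(4) + V) = -74*(sqrt(5**2 + (-1)**2)/(-6 + 4**2) + 25) = -74*(sqrt(25 + 1)/(-6 + 16) + 25) = -74*(sqrt(26)/10 + 25) = -74*(25 + sqrt(26)/10) = -1850 - 37*sqrt(26)/5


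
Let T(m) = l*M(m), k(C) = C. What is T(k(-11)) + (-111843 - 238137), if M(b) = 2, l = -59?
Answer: -350098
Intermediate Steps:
T(m) = -118 (T(m) = -59*2 = -118)
T(k(-11)) + (-111843 - 238137) = -118 + (-111843 - 238137) = -118 - 349980 = -350098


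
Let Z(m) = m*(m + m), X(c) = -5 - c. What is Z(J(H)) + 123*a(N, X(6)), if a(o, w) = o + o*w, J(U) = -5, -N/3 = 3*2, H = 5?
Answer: 22190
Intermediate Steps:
N = -18 (N = -9*2 = -3*6 = -18)
Z(m) = 2*m² (Z(m) = m*(2*m) = 2*m²)
Z(J(H)) + 123*a(N, X(6)) = 2*(-5)² + 123*(-18*(1 + (-5 - 1*6))) = 2*25 + 123*(-18*(1 + (-5 - 6))) = 50 + 123*(-18*(1 - 11)) = 50 + 123*(-18*(-10)) = 50 + 123*180 = 50 + 22140 = 22190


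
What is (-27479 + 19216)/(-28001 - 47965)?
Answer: 8263/75966 ≈ 0.10877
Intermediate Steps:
(-27479 + 19216)/(-28001 - 47965) = -8263/(-75966) = -8263*(-1/75966) = 8263/75966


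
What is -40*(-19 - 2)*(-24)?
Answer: -20160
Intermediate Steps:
-40*(-19 - 2)*(-24) = -40*(-21)*(-24) = 840*(-24) = -20160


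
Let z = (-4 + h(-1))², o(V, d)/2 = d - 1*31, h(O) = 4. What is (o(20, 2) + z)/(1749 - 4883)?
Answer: 29/1567 ≈ 0.018507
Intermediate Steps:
o(V, d) = -62 + 2*d (o(V, d) = 2*(d - 1*31) = 2*(d - 31) = 2*(-31 + d) = -62 + 2*d)
z = 0 (z = (-4 + 4)² = 0² = 0)
(o(20, 2) + z)/(1749 - 4883) = ((-62 + 2*2) + 0)/(1749 - 4883) = ((-62 + 4) + 0)/(-3134) = (-58 + 0)*(-1/3134) = -58*(-1/3134) = 29/1567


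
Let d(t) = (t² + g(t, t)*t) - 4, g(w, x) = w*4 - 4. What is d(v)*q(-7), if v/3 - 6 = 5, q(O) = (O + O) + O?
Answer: -111489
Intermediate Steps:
q(O) = 3*O (q(O) = 2*O + O = 3*O)
g(w, x) = -4 + 4*w (g(w, x) = 4*w - 4 = -4 + 4*w)
v = 33 (v = 18 + 3*5 = 18 + 15 = 33)
d(t) = -4 + t² + t*(-4 + 4*t) (d(t) = (t² + (-4 + 4*t)*t) - 4 = (t² + t*(-4 + 4*t)) - 4 = -4 + t² + t*(-4 + 4*t))
d(v)*q(-7) = (-4 - 4*33 + 5*33²)*(3*(-7)) = (-4 - 132 + 5*1089)*(-21) = (-4 - 132 + 5445)*(-21) = 5309*(-21) = -111489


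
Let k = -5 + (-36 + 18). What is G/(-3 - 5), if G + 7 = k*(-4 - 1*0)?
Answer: -85/8 ≈ -10.625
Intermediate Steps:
k = -23 (k = -5 - 18 = -23)
G = 85 (G = -7 - 23*(-4 - 1*0) = -7 - 23*(-4 + 0) = -7 - 23*(-4) = -7 + 92 = 85)
G/(-3 - 5) = 85/(-3 - 5) = 85/(-8) = -⅛*85 = -85/8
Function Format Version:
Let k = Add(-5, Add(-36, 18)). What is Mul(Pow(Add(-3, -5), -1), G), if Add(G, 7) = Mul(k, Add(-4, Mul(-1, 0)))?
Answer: Rational(-85, 8) ≈ -10.625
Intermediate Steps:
k = -23 (k = Add(-5, -18) = -23)
G = 85 (G = Add(-7, Mul(-23, Add(-4, Mul(-1, 0)))) = Add(-7, Mul(-23, Add(-4, 0))) = Add(-7, Mul(-23, -4)) = Add(-7, 92) = 85)
Mul(Pow(Add(-3, -5), -1), G) = Mul(Pow(Add(-3, -5), -1), 85) = Mul(Pow(-8, -1), 85) = Mul(Rational(-1, 8), 85) = Rational(-85, 8)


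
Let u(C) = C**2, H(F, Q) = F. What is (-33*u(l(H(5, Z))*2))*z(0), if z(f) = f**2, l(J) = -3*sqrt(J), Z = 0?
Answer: 0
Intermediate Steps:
(-33*u(l(H(5, Z))*2))*z(0) = -33*(-3*sqrt(5)*2)**2*0**2 = -33*(-6*sqrt(5))**2*0 = -33*180*0 = -5940*0 = 0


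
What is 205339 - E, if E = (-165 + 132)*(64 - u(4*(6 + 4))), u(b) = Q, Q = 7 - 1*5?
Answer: 207385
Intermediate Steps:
Q = 2 (Q = 7 - 5 = 2)
u(b) = 2
E = -2046 (E = (-165 + 132)*(64 - 1*2) = -33*(64 - 2) = -33*62 = -2046)
205339 - E = 205339 - 1*(-2046) = 205339 + 2046 = 207385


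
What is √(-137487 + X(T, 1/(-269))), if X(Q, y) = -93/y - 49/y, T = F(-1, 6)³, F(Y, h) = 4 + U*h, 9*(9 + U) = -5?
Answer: I*√99289 ≈ 315.1*I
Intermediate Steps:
U = -86/9 (U = -9 + (⅑)*(-5) = -9 - 5/9 = -86/9 ≈ -9.5556)
F(Y, h) = 4 - 86*h/9
T = -4096000/27 (T = (4 - 86/9*6)³ = (4 - 172/3)³ = (-160/3)³ = -4096000/27 ≈ -1.5170e+5)
X(Q, y) = -142/y
√(-137487 + X(T, 1/(-269))) = √(-137487 - 142/(1/(-269))) = √(-137487 - 142/(-1/269)) = √(-137487 - 142*(-269)) = √(-137487 + 38198) = √(-99289) = I*√99289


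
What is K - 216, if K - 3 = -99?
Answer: -312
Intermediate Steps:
K = -96 (K = 3 - 99 = -96)
K - 216 = -96 - 216 = -312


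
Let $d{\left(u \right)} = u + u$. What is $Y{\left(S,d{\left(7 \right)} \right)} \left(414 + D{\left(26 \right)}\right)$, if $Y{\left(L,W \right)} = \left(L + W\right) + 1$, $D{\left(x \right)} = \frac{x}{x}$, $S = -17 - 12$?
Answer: $-5810$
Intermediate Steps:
$d{\left(u \right)} = 2 u$
$S = -29$
$D{\left(x \right)} = 1$
$Y{\left(L,W \right)} = 1 + L + W$
$Y{\left(S,d{\left(7 \right)} \right)} \left(414 + D{\left(26 \right)}\right) = \left(1 - 29 + 2 \cdot 7\right) \left(414 + 1\right) = \left(1 - 29 + 14\right) 415 = \left(-14\right) 415 = -5810$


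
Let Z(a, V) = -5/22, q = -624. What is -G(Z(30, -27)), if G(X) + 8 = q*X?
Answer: -1472/11 ≈ -133.82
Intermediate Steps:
Z(a, V) = -5/22 (Z(a, V) = -5*1/22 = -5/22)
G(X) = -8 - 624*X
-G(Z(30, -27)) = -(-8 - 624*(-5/22)) = -(-8 + 1560/11) = -1*1472/11 = -1472/11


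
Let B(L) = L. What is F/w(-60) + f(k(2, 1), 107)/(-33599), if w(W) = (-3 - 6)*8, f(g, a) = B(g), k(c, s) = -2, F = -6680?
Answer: 28055183/302391 ≈ 92.778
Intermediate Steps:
f(g, a) = g
w(W) = -72 (w(W) = -9*8 = -72)
F/w(-60) + f(k(2, 1), 107)/(-33599) = -6680/(-72) - 2/(-33599) = -6680*(-1/72) - 2*(-1/33599) = 835/9 + 2/33599 = 28055183/302391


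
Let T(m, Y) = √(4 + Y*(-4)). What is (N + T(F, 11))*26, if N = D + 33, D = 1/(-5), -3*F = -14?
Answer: 4264/5 + 52*I*√10 ≈ 852.8 + 164.44*I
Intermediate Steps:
F = 14/3 (F = -⅓*(-14) = 14/3 ≈ 4.6667)
T(m, Y) = √(4 - 4*Y)
D = -⅕ ≈ -0.20000
N = 164/5 (N = -⅕ + 33 = 164/5 ≈ 32.800)
(N + T(F, 11))*26 = (164/5 + 2*√(1 - 1*11))*26 = (164/5 + 2*√(1 - 11))*26 = (164/5 + 2*√(-10))*26 = (164/5 + 2*(I*√10))*26 = (164/5 + 2*I*√10)*26 = 4264/5 + 52*I*√10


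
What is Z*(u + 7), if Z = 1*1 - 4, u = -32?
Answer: 75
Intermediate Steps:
Z = -3 (Z = 1 - 4 = -3)
Z*(u + 7) = -3*(-32 + 7) = -3*(-25) = 75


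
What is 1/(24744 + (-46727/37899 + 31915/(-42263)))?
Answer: 123209649/3048454603334 ≈ 4.0417e-5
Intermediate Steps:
1/(24744 + (-46727/37899 + 31915/(-42263))) = 1/(24744 + (-46727*1/37899 + 31915*(-1/42263))) = 1/(24744 + (-46727/37899 - 2455/3251)) = 1/(24744 - 244951522/123209649) = 1/(3048454603334/123209649) = 123209649/3048454603334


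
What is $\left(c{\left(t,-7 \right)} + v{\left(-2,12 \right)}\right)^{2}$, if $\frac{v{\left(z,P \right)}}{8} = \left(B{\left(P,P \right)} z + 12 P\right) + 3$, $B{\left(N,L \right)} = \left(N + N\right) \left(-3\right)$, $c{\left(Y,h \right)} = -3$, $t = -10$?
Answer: $5405625$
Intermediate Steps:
$B{\left(N,L \right)} = - 6 N$ ($B{\left(N,L \right)} = 2 N \left(-3\right) = - 6 N$)
$v{\left(z,P \right)} = 24 + 96 P - 48 P z$ ($v{\left(z,P \right)} = 8 \left(\left(- 6 P z + 12 P\right) + 3\right) = 8 \left(\left(12 P - 6 P z\right) + 3\right) = 8 \left(3 + 12 P - 6 P z\right) = 24 + 96 P - 48 P z$)
$\left(c{\left(t,-7 \right)} + v{\left(-2,12 \right)}\right)^{2} = \left(-3 + \left(24 + 96 \cdot 12 - 576 \left(-2\right)\right)\right)^{2} = \left(-3 + \left(24 + 1152 + 1152\right)\right)^{2} = \left(-3 + 2328\right)^{2} = 2325^{2} = 5405625$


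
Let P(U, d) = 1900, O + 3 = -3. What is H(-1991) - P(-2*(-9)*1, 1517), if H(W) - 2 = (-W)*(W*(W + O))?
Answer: 7916267859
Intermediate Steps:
O = -6 (O = -3 - 3 = -6)
H(W) = 2 - W²*(-6 + W) (H(W) = 2 + (-W)*(W*(W - 6)) = 2 + (-W)*(W*(-6 + W)) = 2 - W²*(-6 + W))
H(-1991) - P(-2*(-9)*1, 1517) = (2 - 1*(-1991)³ + 6*(-1991)²) - 1*1900 = (2 - 1*(-7892485271) + 6*3964081) - 1900 = (2 + 7892485271 + 23784486) - 1900 = 7916269759 - 1900 = 7916267859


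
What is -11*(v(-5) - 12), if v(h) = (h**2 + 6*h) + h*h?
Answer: -88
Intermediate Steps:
v(h) = 2*h**2 + 6*h (v(h) = (h**2 + 6*h) + h**2 = 2*h**2 + 6*h)
-11*(v(-5) - 12) = -11*(2*(-5)*(3 - 5) - 12) = -11*(2*(-5)*(-2) - 12) = -11*(20 - 12) = -11*8 = -88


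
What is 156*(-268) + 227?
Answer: -41581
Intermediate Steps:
156*(-268) + 227 = -41808 + 227 = -41581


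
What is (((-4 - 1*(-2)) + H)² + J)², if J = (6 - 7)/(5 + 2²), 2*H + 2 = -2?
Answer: 20449/81 ≈ 252.46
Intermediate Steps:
H = -2 (H = -1 + (½)*(-2) = -1 - 1 = -2)
J = -⅑ (J = -1/(5 + 4) = -1/9 = -1*⅑ = -⅑ ≈ -0.11111)
(((-4 - 1*(-2)) + H)² + J)² = (((-4 - 1*(-2)) - 2)² - ⅑)² = (((-4 + 2) - 2)² - ⅑)² = ((-2 - 2)² - ⅑)² = ((-4)² - ⅑)² = (16 - ⅑)² = (143/9)² = 20449/81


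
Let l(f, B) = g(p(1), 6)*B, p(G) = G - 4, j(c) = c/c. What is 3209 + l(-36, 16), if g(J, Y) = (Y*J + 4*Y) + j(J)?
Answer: 3321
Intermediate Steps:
j(c) = 1
p(G) = -4 + G
g(J, Y) = 1 + 4*Y + J*Y (g(J, Y) = (Y*J + 4*Y) + 1 = (J*Y + 4*Y) + 1 = (4*Y + J*Y) + 1 = 1 + 4*Y + J*Y)
l(f, B) = 7*B (l(f, B) = (1 + 4*6 + (-4 + 1)*6)*B = (1 + 24 - 3*6)*B = (1 + 24 - 18)*B = 7*B)
3209 + l(-36, 16) = 3209 + 7*16 = 3209 + 112 = 3321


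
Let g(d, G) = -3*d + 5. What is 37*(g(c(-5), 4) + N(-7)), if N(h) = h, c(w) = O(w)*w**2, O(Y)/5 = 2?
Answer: -27824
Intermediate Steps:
O(Y) = 10 (O(Y) = 5*2 = 10)
c(w) = 10*w**2
g(d, G) = 5 - 3*d
37*(g(c(-5), 4) + N(-7)) = 37*((5 - 30*(-5)**2) - 7) = 37*((5 - 30*25) - 7) = 37*((5 - 3*250) - 7) = 37*((5 - 750) - 7) = 37*(-745 - 7) = 37*(-752) = -27824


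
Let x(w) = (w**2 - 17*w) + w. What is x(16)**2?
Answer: 0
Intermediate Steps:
x(w) = w**2 - 16*w
x(16)**2 = (16*(-16 + 16))**2 = (16*0)**2 = 0**2 = 0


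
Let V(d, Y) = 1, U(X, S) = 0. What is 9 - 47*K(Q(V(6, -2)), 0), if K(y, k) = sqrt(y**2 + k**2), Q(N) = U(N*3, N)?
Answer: 9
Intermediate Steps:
Q(N) = 0
K(y, k) = sqrt(k**2 + y**2)
9 - 47*K(Q(V(6, -2)), 0) = 9 - 47*sqrt(0**2 + 0**2) = 9 - 47*sqrt(0 + 0) = 9 - 47*sqrt(0) = 9 - 47*0 = 9 + 0 = 9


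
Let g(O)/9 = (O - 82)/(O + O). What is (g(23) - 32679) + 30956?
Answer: -79789/46 ≈ -1734.5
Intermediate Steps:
g(O) = 9*(-82 + O)/(2*O) (g(O) = 9*((O - 82)/(O + O)) = 9*((-82 + O)/((2*O))) = 9*((-82 + O)*(1/(2*O))) = 9*((-82 + O)/(2*O)) = 9*(-82 + O)/(2*O))
(g(23) - 32679) + 30956 = ((9/2 - 369/23) - 32679) + 30956 = (-531/46 - 32679) + 30956 = -1503765/46 + 30956 = -79789/46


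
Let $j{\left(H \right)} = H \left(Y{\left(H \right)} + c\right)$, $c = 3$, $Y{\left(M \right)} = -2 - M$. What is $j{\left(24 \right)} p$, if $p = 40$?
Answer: $-22080$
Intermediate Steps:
$j{\left(H \right)} = H \left(1 - H\right)$ ($j{\left(H \right)} = H \left(\left(-2 - H\right) + 3\right) = H \left(1 - H\right)$)
$j{\left(24 \right)} p = 24 \left(1 - 24\right) 40 = 24 \left(-23\right) 40 = \left(-552\right) 40 = -22080$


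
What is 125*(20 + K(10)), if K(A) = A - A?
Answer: 2500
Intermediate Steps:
K(A) = 0
125*(20 + K(10)) = 125*(20 + 0) = 125*20 = 2500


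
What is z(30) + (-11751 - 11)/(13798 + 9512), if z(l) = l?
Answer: 343769/11655 ≈ 29.495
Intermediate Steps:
z(30) + (-11751 - 11)/(13798 + 9512) = 30 + (-11751 - 11)/(13798 + 9512) = 30 - 11762/23310 = 30 - 11762*1/23310 = 30 - 5881/11655 = 343769/11655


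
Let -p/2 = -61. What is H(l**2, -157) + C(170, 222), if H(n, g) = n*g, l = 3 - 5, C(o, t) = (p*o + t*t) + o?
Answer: 69566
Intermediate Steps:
p = 122 (p = -2*(-61) = 122)
C(o, t) = t**2 + 123*o (C(o, t) = (122*o + t*t) + o = (122*o + t**2) + o = (t**2 + 122*o) + o = t**2 + 123*o)
l = -2
H(n, g) = g*n
H(l**2, -157) + C(170, 222) = -157*(-2)**2 + (222**2 + 123*170) = -157*4 + (49284 + 20910) = -628 + 70194 = 69566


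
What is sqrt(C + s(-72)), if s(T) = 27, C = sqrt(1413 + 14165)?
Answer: sqrt(27 + sqrt(15578)) ≈ 12.321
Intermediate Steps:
C = sqrt(15578) ≈ 124.81
sqrt(C + s(-72)) = sqrt(sqrt(15578) + 27) = sqrt(27 + sqrt(15578))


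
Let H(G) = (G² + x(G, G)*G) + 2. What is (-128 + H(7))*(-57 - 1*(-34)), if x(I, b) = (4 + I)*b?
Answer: -10626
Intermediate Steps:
x(I, b) = b*(4 + I)
H(G) = 2 + G² + G²*(4 + G) (H(G) = (G² + (G*(4 + G))*G) + 2 = (G² + G²*(4 + G)) + 2 = 2 + G² + G²*(4 + G))
(-128 + H(7))*(-57 - 1*(-34)) = (-128 + (2 + 7³ + 5*7²))*(-57 - 1*(-34)) = (-128 + (2 + 343 + 5*49))*(-57 + 34) = (-128 + (2 + 343 + 245))*(-23) = (-128 + 590)*(-23) = 462*(-23) = -10626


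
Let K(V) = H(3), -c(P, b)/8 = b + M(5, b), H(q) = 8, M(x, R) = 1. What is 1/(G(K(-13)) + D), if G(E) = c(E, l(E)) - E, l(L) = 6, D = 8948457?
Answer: 1/8948393 ≈ 1.1175e-7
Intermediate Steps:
c(P, b) = -8 - 8*b (c(P, b) = -8*(b + 1) = -8*(1 + b) = -8 - 8*b)
K(V) = 8
G(E) = -56 - E (G(E) = (-8 - 8*6) - E = (-8 - 48) - E = -56 - E)
1/(G(K(-13)) + D) = 1/((-56 - 1*8) + 8948457) = 1/((-56 - 8) + 8948457) = 1/(-64 + 8948457) = 1/8948393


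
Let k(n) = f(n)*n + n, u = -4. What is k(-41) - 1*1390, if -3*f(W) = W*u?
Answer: 2431/3 ≈ 810.33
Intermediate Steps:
f(W) = 4*W/3 (f(W) = -W*(-4)/3 = -(-4)*W/3 = 4*W/3)
k(n) = n + 4*n²/3 (k(n) = (4*n/3)*n + n = 4*n²/3 + n = n + 4*n²/3)
k(-41) - 1*1390 = (⅓)*(-41)*(3 + 4*(-41)) - 1*1390 = (⅓)*(-41)*(3 - 164) - 1390 = (⅓)*(-41)*(-161) - 1390 = 6601/3 - 1390 = 2431/3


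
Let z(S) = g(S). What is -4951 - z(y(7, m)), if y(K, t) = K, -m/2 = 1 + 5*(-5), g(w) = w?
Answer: -4958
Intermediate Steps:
m = 48 (m = -2*(1 + 5*(-5)) = -2*(1 - 25) = -2*(-24) = 48)
z(S) = S
-4951 - z(y(7, m)) = -4951 - 1*7 = -4951 - 7 = -4958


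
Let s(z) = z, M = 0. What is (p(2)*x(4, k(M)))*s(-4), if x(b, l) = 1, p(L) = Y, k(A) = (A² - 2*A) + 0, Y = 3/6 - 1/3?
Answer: -⅔ ≈ -0.66667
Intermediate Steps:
Y = ⅙ (Y = 3*(⅙) - 1*⅓ = ½ - ⅓ = ⅙ ≈ 0.16667)
k(A) = A² - 2*A
p(L) = ⅙
(p(2)*x(4, k(M)))*s(-4) = ((⅙)*1)*(-4) = (⅙)*(-4) = -⅔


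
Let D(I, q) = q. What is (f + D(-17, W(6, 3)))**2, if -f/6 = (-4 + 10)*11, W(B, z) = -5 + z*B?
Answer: 146689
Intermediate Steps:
W(B, z) = -5 + B*z
f = -396 (f = -6*(-4 + 10)*11 = -36*11 = -6*66 = -396)
(f + D(-17, W(6, 3)))**2 = (-396 + (-5 + 6*3))**2 = (-396 + (-5 + 18))**2 = (-396 + 13)**2 = (-383)**2 = 146689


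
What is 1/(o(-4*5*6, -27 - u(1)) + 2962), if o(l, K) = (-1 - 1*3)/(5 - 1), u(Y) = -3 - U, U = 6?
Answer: 1/2961 ≈ 0.00033772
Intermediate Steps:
u(Y) = -9 (u(Y) = -3 - 1*6 = -3 - 6 = -9)
o(l, K) = -1 (o(l, K) = (-1 - 3)/4 = -4*1/4 = -1)
1/(o(-4*5*6, -27 - u(1)) + 2962) = 1/(-1 + 2962) = 1/2961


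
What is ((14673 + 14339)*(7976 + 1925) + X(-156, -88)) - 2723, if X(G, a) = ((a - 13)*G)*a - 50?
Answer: 285858511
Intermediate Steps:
X(G, a) = -50 + G*a*(-13 + a) (X(G, a) = ((-13 + a)*G)*a - 50 = (G*(-13 + a))*a - 50 = G*a*(-13 + a) - 50 = -50 + G*a*(-13 + a))
((14673 + 14339)*(7976 + 1925) + X(-156, -88)) - 2723 = ((14673 + 14339)*(7976 + 1925) + (-50 - 156*(-88)² - 13*(-156)*(-88))) - 2723 = (29012*9901 + (-50 - 156*7744 - 178464)) - 2723 = (287247812 + (-50 - 1208064 - 178464)) - 2723 = (287247812 - 1386578) - 2723 = 285861234 - 2723 = 285858511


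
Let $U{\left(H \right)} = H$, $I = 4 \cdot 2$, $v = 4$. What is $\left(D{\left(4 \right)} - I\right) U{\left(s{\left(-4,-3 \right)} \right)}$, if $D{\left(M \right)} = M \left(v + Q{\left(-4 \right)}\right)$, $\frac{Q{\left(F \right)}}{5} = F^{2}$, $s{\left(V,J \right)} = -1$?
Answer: $-328$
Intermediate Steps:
$I = 8$
$Q{\left(F \right)} = 5 F^{2}$
$D{\left(M \right)} = 84 M$ ($D{\left(M \right)} = M \left(4 + 5 \left(-4\right)^{2}\right) = M \left(4 + 5 \cdot 16\right) = M \left(4 + 80\right) = M 84 = 84 M$)
$\left(D{\left(4 \right)} - I\right) U{\left(s{\left(-4,-3 \right)} \right)} = \left(84 \cdot 4 - 8\right) \left(-1\right) = \left(336 - 8\right) \left(-1\right) = 328 \left(-1\right) = -328$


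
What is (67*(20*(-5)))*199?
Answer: -1333300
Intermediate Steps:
(67*(20*(-5)))*199 = (67*(-100))*199 = -6700*199 = -1333300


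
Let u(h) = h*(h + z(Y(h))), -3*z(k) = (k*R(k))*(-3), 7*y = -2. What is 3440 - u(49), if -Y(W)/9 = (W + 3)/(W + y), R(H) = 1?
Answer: 514823/341 ≈ 1509.7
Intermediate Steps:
y = -2/7 (y = (⅐)*(-2) = -2/7 ≈ -0.28571)
Y(W) = -9*(3 + W)/(-2/7 + W) (Y(W) = -9*(W + 3)/(W - 2/7) = -9*(3 + W)/(-2/7 + W))
z(k) = k (z(k) = -k*1*(-3)/3 = -k*(-3)/3 = -(-1)*k = k)
u(h) = h*(h + 63*(-3 - h)/(-2 + 7*h))
3440 - u(49) = 3440 - 49*(-189 - 65*49 + 7*49²)/(-2 + 7*49) = 3440 - 49*(-189 - 3185 + 7*2401)/(-2 + 343) = 3440 - 49*(-189 - 3185 + 16807)/341 = 3440 - 49*13433/341 = 3440 - 1*658217/341 = 3440 - 658217/341 = 514823/341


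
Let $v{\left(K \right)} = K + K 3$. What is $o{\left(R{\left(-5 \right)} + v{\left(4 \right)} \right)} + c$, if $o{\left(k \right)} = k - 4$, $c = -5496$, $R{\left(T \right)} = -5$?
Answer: $-5489$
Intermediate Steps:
$v{\left(K \right)} = 4 K$ ($v{\left(K \right)} = K + 3 K = 4 K$)
$o{\left(k \right)} = -4 + k$
$o{\left(R{\left(-5 \right)} + v{\left(4 \right)} \right)} + c = \left(-4 + \left(-5 + 4 \cdot 4\right)\right) - 5496 = \left(-4 + \left(-5 + 16\right)\right) - 5496 = \left(-4 + 11\right) - 5496 = 7 - 5496 = -5489$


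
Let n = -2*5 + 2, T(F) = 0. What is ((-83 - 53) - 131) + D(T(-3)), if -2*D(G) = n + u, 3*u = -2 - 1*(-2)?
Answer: -263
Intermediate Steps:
u = 0 (u = (-2 - 1*(-2))/3 = (-2 + 2)/3 = (⅓)*0 = 0)
n = -8 (n = -10 + 2 = -8)
D(G) = 4 (D(G) = -(-8 + 0)/2 = -½*(-8) = 4)
((-83 - 53) - 131) + D(T(-3)) = ((-83 - 53) - 131) + 4 = (-136 - 131) + 4 = -267 + 4 = -263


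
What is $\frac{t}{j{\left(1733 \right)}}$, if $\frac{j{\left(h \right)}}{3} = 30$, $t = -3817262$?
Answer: $- \frac{1908631}{45} \approx -42414.0$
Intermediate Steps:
$j{\left(h \right)} = 90$ ($j{\left(h \right)} = 3 \cdot 30 = 90$)
$\frac{t}{j{\left(1733 \right)}} = - \frac{3817262}{90} = \left(-3817262\right) \frac{1}{90} = - \frac{1908631}{45}$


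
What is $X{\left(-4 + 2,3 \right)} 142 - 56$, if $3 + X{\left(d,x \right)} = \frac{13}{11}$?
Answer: $- \frac{3456}{11} \approx -314.18$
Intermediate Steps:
$X{\left(d,x \right)} = - \frac{20}{11}$ ($X{\left(d,x \right)} = -3 + \frac{13}{11} = - \frac{20}{11}$)
$X{\left(-4 + 2,3 \right)} 142 - 56 = \left(- \frac{20}{11}\right) 142 - 56 = - \frac{2840}{11} - 56 = - \frac{3456}{11}$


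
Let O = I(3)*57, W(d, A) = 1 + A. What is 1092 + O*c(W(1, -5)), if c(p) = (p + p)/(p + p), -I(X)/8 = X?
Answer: -276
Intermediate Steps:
I(X) = -8*X
c(p) = 1 (c(p) = (2*p)/((2*p)) = (2*p)*(1/(2*p)) = 1)
O = -1368 (O = -8*3*57 = -24*57 = -1368)
1092 + O*c(W(1, -5)) = 1092 - 1368*1 = 1092 - 1368 = -276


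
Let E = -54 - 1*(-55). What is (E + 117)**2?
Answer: 13924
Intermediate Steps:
E = 1 (E = -54 + 55 = 1)
(E + 117)**2 = (1 + 117)**2 = 118**2 = 13924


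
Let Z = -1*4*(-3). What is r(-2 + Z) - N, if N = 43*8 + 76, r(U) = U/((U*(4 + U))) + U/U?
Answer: -5865/14 ≈ -418.93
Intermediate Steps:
Z = 12 (Z = -4*(-3) = 12)
r(U) = 1 + 1/(4 + U) (r(U) = U*(1/(U*(4 + U))) + 1 = 1/(4 + U) + 1 = 1 + 1/(4 + U))
N = 420 (N = 344 + 76 = 420)
r(-2 + Z) - N = (5 + (-2 + 12))/(4 + (-2 + 12)) - 1*420 = (5 + 10)/(4 + 10) - 420 = 15/14 - 420 = -5865/14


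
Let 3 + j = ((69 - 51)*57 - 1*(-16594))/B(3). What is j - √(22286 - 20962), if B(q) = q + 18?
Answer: 17557/21 - 2*√331 ≈ 799.66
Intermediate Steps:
B(q) = 18 + q
j = 17557/21 (j = -3 + ((69 - 51)*57 - 1*(-16594))/(18 + 3) = -3 + (18*57 + 16594)/21 = -3 + (1026 + 16594)*(1/21) = -3 + 17620*(1/21) = -3 + 17620/21 = 17557/21 ≈ 836.05)
j - √(22286 - 20962) = 17557/21 - √(22286 - 20962) = 17557/21 - √1324 = 17557/21 - 2*√331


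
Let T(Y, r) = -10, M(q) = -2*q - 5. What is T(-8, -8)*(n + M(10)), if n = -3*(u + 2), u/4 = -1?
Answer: 190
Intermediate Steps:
u = -4 (u = 4*(-1) = -4)
M(q) = -5 - 2*q
n = 6 (n = -3*(-4 + 2) = -3*(-2) = 6)
T(-8, -8)*(n + M(10)) = -10*(6 + (-5 - 2*10)) = -10*(6 + (-5 - 20)) = -10*(6 - 25) = -10*(-19) = 190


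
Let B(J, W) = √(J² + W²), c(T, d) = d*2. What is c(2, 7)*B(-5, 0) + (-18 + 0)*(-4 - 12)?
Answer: 358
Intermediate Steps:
c(T, d) = 2*d
c(2, 7)*B(-5, 0) + (-18 + 0)*(-4 - 12) = (2*7)*√((-5)² + 0²) + (-18 + 0)*(-4 - 12) = 14*√(25 + 0) - 18*(-16) = 14*√25 + 288 = 14*5 + 288 = 70 + 288 = 358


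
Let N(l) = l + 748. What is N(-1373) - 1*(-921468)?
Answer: 920843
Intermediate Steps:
N(l) = 748 + l
N(-1373) - 1*(-921468) = (748 - 1373) - 1*(-921468) = -625 + 921468 = 920843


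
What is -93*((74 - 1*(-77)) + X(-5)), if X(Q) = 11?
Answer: -15066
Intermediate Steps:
-93*((74 - 1*(-77)) + X(-5)) = -93*((74 - 1*(-77)) + 11) = -93*((74 + 77) + 11) = -93*(151 + 11) = -93*162 = -15066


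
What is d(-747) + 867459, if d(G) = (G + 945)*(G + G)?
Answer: 571647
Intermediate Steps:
d(G) = 2*G*(945 + G) (d(G) = (945 + G)*(2*G) = 2*G*(945 + G))
d(-747) + 867459 = 2*(-747)*(945 - 747) + 867459 = 2*(-747)*198 + 867459 = -295812 + 867459 = 571647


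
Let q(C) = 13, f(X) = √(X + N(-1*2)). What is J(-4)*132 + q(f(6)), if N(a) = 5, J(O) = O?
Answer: -515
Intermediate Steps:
f(X) = √(5 + X) (f(X) = √(X + 5) = √(5 + X))
J(-4)*132 + q(f(6)) = -4*132 + 13 = -528 + 13 = -515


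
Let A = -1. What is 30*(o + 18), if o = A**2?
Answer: 570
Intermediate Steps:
o = 1 (o = (-1)**2 = 1)
30*(o + 18) = 30*(1 + 18) = 30*19 = 570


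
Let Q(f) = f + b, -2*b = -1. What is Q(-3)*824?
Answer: -2060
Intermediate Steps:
b = 1/2 (b = -1/2*(-1) = 1/2 ≈ 0.50000)
Q(f) = 1/2 + f (Q(f) = f + 1/2 = 1/2 + f)
Q(-3)*824 = (1/2 - 3)*824 = -5/2*824 = -2060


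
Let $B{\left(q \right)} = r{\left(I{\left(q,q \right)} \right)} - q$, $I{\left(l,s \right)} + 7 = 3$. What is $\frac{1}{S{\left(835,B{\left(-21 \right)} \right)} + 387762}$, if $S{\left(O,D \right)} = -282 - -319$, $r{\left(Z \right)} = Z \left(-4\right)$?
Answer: $\frac{1}{387799} \approx 2.5787 \cdot 10^{-6}$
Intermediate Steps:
$I{\left(l,s \right)} = -4$ ($I{\left(l,s \right)} = -7 + 3 = -4$)
$r{\left(Z \right)} = - 4 Z$
$B{\left(q \right)} = 16 - q$ ($B{\left(q \right)} = \left(-4\right) \left(-4\right) - q = 16 - q$)
$S{\left(O,D \right)} = 37$ ($S{\left(O,D \right)} = -282 + 319 = 37$)
$\frac{1}{S{\left(835,B{\left(-21 \right)} \right)} + 387762} = \frac{1}{37 + 387762} = \frac{1}{387799}$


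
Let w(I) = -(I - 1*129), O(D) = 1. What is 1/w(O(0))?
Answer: 1/128 ≈ 0.0078125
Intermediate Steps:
w(I) = 129 - I (w(I) = -(I - 129) = -(-129 + I) = 129 - I)
1/w(O(0)) = 1/(129 - 1*1) = 1/(129 - 1) = 1/128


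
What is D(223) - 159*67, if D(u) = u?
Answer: -10430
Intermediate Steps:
D(223) - 159*67 = 223 - 159*67 = 223 - 1*10653 = 223 - 10653 = -10430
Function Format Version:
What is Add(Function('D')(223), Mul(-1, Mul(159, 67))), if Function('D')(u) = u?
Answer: -10430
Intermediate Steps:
Add(Function('D')(223), Mul(-1, Mul(159, 67))) = Add(223, Mul(-1, Mul(159, 67))) = Add(223, Mul(-1, 10653)) = Add(223, -10653) = -10430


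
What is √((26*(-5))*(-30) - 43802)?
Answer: I*√39902 ≈ 199.75*I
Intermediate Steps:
√((26*(-5))*(-30) - 43802) = √(-130*(-30) - 43802) = √(3900 - 43802) = √(-39902) = I*√39902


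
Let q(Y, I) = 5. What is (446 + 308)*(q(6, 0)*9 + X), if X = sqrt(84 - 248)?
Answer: 33930 + 1508*I*sqrt(41) ≈ 33930.0 + 9655.9*I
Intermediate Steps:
X = 2*I*sqrt(41) (X = sqrt(-164) = 2*I*sqrt(41) ≈ 12.806*I)
(446 + 308)*(q(6, 0)*9 + X) = (446 + 308)*(5*9 + 2*I*sqrt(41)) = 754*(45 + 2*I*sqrt(41)) = 33930 + 1508*I*sqrt(41)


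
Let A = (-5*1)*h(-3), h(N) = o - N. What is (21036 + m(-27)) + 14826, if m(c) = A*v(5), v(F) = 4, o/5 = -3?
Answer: 36102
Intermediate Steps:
o = -15 (o = 5*(-3) = -15)
h(N) = -15 - N
A = 60 (A = (-5*1)*(-15 - 1*(-3)) = -5*(-15 + 3) = -5*(-12) = 60)
m(c) = 240 (m(c) = 60*4 = 240)
(21036 + m(-27)) + 14826 = (21036 + 240) + 14826 = 21276 + 14826 = 36102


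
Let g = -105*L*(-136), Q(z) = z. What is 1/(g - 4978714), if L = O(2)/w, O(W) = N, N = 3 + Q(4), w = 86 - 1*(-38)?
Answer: -31/154315144 ≈ -2.0089e-7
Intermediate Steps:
w = 124 (w = 86 + 38 = 124)
N = 7 (N = 3 + 4 = 7)
O(W) = 7
L = 7/124 ≈ 0.056452
g = 24990/31 (g = -105*7/124*(-136) = -735/124*(-136) = 24990/31 ≈ 806.13)
1/(g - 4978714) = 1/(24990/31 - 4978714) = 1/(-154315144/31) = -31/154315144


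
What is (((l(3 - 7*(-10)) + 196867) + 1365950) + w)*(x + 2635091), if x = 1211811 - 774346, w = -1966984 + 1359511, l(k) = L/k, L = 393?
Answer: 214281607080780/73 ≈ 2.9354e+12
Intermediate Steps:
l(k) = 393/k
w = -607473
x = 437465
(((l(3 - 7*(-10)) + 196867) + 1365950) + w)*(x + 2635091) = (((393/(3 - 7*(-10)) + 196867) + 1365950) - 607473)*(437465 + 2635091) = (((393/(3 + 70) + 196867) + 1365950) - 607473)*3072556 = (((393/73 + 196867) + 1365950) - 607473)*3072556 = ((14371684/73 + 1365950) - 607473)*3072556 = (114086034/73 - 607473)*3072556 = (69740505/73)*3072556 = 214281607080780/73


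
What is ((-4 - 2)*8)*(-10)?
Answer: 480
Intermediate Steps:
((-4 - 2)*8)*(-10) = -6*8*(-10) = -48*(-10) = 480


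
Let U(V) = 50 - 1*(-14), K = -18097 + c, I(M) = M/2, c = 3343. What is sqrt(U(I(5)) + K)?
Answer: I*sqrt(14690) ≈ 121.2*I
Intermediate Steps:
I(M) = M/2 (I(M) = M*(1/2) = M/2)
K = -14754 (K = -18097 + 3343 = -14754)
U(V) = 64 (U(V) = 50 + 14 = 64)
sqrt(U(I(5)) + K) = sqrt(64 - 14754) = sqrt(-14690) = I*sqrt(14690)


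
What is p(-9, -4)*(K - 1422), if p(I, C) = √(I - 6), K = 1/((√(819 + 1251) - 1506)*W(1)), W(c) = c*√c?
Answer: -537034193*I*√15/377661 - 5*I*√138/755322 ≈ -5507.4*I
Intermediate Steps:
W(c) = c^(3/2)
K = 1/(-1506 + 3*√230) (K = 1/((√(819 + 1251) - 1506)*(1^(3/2))) = 1/(√2070 - 1506*1) = 1/(3*√230 - 1506) = 1/(-1506 + 3*√230) ≈ -0.00068470)
p(I, C) = √(-6 + I)
p(-9, -4)*(K - 1422) = √(-6 - 9)*((-251/377661 - √230/755322) - 1422) = √(-15)*(-537034193/377661 - √230/755322) = (I*√15)*(-537034193/377661 - √230/755322) = I*√15*(-537034193/377661 - √230/755322)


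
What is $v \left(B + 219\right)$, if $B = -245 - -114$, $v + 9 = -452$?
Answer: $-40568$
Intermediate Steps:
$v = -461$ ($v = -9 - 452 = -461$)
$B = -131$ ($B = -245 + 114 = -131$)
$v \left(B + 219\right) = - 461 \left(-131 + 219\right) = \left(-461\right) 88 = -40568$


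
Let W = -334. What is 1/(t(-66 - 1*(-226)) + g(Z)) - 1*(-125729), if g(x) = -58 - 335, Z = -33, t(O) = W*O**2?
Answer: 1075082653096/8550793 ≈ 1.2573e+5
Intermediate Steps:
t(O) = -334*O**2
g(x) = -393
1/(t(-66 - 1*(-226)) + g(Z)) - 1*(-125729) = 1/(-334*(-66 - 1*(-226))**2 - 393) - 1*(-125729) = 1/(-334*(-66 + 226)**2 - 393) + 125729 = 1/(-334*160**2 - 393) + 125729 = 1/(-334*25600 - 393) + 125729 = 1/(-8550400 - 393) + 125729 = 1/(-8550793) + 125729 = -1/8550793 + 125729 = 1075082653096/8550793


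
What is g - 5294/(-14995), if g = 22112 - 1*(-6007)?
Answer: 421649699/14995 ≈ 28119.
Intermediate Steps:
g = 28119 (g = 22112 + 6007 = 28119)
g - 5294/(-14995) = 28119 - 5294/(-14995) = 28119 - 5294*(-1)/14995 = 28119 - 1*(-5294/14995) = 28119 + 5294/14995 = 421649699/14995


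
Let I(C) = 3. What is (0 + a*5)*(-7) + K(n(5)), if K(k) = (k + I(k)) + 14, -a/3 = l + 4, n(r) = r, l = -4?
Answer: 22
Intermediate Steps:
a = 0 (a = -3*(-4 + 4) = -3*0 = 0)
K(k) = 17 + k (K(k) = (k + 3) + 14 = (3 + k) + 14 = 17 + k)
(0 + a*5)*(-7) + K(n(5)) = (0 + 0*5)*(-7) + (17 + 5) = (0 + 0)*(-7) + 22 = 0*(-7) + 22 = 0 + 22 = 22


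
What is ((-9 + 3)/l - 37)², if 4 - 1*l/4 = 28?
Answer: 349281/256 ≈ 1364.4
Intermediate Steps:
l = -96 (l = 16 - 4*28 = 16 - 112 = -96)
((-9 + 3)/l - 37)² = ((-9 + 3)/(-96) - 37)² = (-6*(-1/96) - 37)² = (1/16 - 37)² = (-591/16)² = 349281/256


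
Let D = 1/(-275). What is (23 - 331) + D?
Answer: -84701/275 ≈ -308.00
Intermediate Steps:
D = -1/275 ≈ -0.0036364
(23 - 331) + D = (23 - 331) - 1/275 = -308 - 1/275 = -84701/275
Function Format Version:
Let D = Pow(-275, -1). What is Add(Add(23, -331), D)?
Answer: Rational(-84701, 275) ≈ -308.00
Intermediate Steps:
D = Rational(-1, 275) ≈ -0.0036364
Add(Add(23, -331), D) = Add(Add(23, -331), Rational(-1, 275)) = Add(-308, Rational(-1, 275)) = Rational(-84701, 275)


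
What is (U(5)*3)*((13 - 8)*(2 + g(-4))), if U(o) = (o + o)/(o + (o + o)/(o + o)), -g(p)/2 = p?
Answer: 250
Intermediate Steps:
g(p) = -2*p
U(o) = 2*o/(1 + o) (U(o) = (2*o)/(o + (2*o)/((2*o))) = (2*o)/(o + (2*o)*(1/(2*o))) = (2*o)/(o + 1) = (2*o)/(1 + o) = 2*o/(1 + o))
(U(5)*3)*((13 - 8)*(2 + g(-4))) = ((2*5/(1 + 5))*3)*((13 - 8)*(2 - 2*(-4))) = ((2*5/6)*3)*(5*(2 + 8)) = ((2*5*(⅙))*3)*(5*10) = ((5/3)*3)*50 = 5*50 = 250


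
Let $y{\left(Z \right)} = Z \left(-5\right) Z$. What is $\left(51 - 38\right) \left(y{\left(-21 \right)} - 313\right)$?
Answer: $-32734$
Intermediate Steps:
$y{\left(Z \right)} = - 5 Z^{2}$ ($y{\left(Z \right)} = - 5 Z Z = - 5 Z^{2}$)
$\left(51 - 38\right) \left(y{\left(-21 \right)} - 313\right) = \left(51 - 38\right) \left(- 5 \left(-21\right)^{2} - 313\right) = 13 \left(\left(-5\right) 441 - 313\right) = 13 \left(-2205 - 313\right) = 13 \left(-2518\right) = -32734$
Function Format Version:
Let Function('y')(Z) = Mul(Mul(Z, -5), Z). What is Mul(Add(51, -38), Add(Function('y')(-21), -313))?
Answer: -32734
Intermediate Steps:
Function('y')(Z) = Mul(-5, Pow(Z, 2)) (Function('y')(Z) = Mul(Mul(-5, Z), Z) = Mul(-5, Pow(Z, 2)))
Mul(Add(51, -38), Add(Function('y')(-21), -313)) = Mul(Add(51, -38), Add(Mul(-5, Pow(-21, 2)), -313)) = Mul(13, Add(Mul(-5, 441), -313)) = Mul(13, Add(-2205, -313)) = Mul(13, -2518) = -32734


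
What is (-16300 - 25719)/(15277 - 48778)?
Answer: 42019/33501 ≈ 1.2543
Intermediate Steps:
(-16300 - 25719)/(15277 - 48778) = -42019/(-33501) = -42019*(-1/33501) = 42019/33501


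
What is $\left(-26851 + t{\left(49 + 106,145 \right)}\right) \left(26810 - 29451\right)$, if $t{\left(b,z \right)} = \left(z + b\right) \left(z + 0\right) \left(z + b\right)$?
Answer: $-34394136509$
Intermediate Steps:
$t{\left(b,z \right)} = z \left(b + z\right)^{2}$ ($t{\left(b,z \right)} = \left(b + z\right) z \left(b + z\right) = z \left(b + z\right)^{2}$)
$\left(-26851 + t{\left(49 + 106,145 \right)}\right) \left(26810 - 29451\right) = \left(-26851 + 145 \left(\left(49 + 106\right) + 145\right)^{2}\right) \left(26810 - 29451\right) = \left(-26851 + 145 \left(155 + 145\right)^{2}\right) \left(-2641\right) = \left(-26851 + 145 \cdot 300^{2}\right) \left(-2641\right) = \left(-26851 + 145 \cdot 90000\right) \left(-2641\right) = \left(-26851 + 13050000\right) \left(-2641\right) = 13023149 \left(-2641\right) = -34394136509$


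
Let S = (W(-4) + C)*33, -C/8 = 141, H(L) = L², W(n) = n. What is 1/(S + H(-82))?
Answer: -1/30632 ≈ -3.2646e-5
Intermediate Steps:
C = -1128 (C = -8*141 = -1128)
S = -37356 (S = (-4 - 1128)*33 = -1132*33 = -37356)
1/(S + H(-82)) = 1/(-37356 + (-82)²) = 1/(-37356 + 6724) = 1/(-30632) = -1/30632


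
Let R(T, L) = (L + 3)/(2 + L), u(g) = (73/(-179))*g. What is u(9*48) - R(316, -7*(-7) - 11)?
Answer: -1268779/7160 ≈ -177.20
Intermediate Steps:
u(g) = -73*g/179 (u(g) = (73*(-1/179))*g = -73*g/179)
R(T, L) = (3 + L)/(2 + L)
u(9*48) - R(316, -7*(-7) - 11) = -657*48/179 - (3 + (-7*(-7) - 11))/(2 + (-7*(-7) - 11)) = -73/179*432 - (3 + (49 - 11))/(2 + (49 - 11)) = -31536/179 - (3 + 38)/(2 + 38) = -31536/179 - 41/40 = -1268779/7160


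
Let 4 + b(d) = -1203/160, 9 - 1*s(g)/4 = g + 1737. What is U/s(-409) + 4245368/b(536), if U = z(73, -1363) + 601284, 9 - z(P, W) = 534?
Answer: -3584877049717/9723668 ≈ -3.6868e+5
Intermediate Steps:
s(g) = -6912 - 4*g (s(g) = 36 - 4*(g + 1737) = 36 - 4*(1737 + g) = 36 + (-6948 - 4*g) = -6912 - 4*g)
z(P, W) = -525 (z(P, W) = 9 - 1*534 = 9 - 534 = -525)
b(d) = -1843/160 (b(d) = -4 - 1203/160 = -1843/160)
U = 600759 (U = -525 + 601284 = 600759)
U/s(-409) + 4245368/b(536) = 600759/(-6912 - 4*(-409)) + 4245368/(-1843/160) = 600759/(-6912 + 1636) + 4245368*(-160/1843) = 600759/(-5276) - 679258880/1843 = 600759*(-1/5276) - 679258880/1843 = -600759/5276 - 679258880/1843 = -3584877049717/9723668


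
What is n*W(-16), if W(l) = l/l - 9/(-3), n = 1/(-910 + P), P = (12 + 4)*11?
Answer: -2/367 ≈ -0.0054496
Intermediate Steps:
P = 176 (P = 16*11 = 176)
n = -1/734 (n = 1/(-910 + 176) = 1/(-734) = -1/734 ≈ -0.0013624)
W(l) = 4 (W(l) = 1 - 9*(-1/3) = 1 + 3 = 4)
n*W(-16) = -1/734*4 = -2/367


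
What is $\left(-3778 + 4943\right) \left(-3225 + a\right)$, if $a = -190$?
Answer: $-3978475$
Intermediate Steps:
$\left(-3778 + 4943\right) \left(-3225 + a\right) = \left(-3778 + 4943\right) \left(-3225 - 190\right) = 1165 \left(-3415\right) = -3978475$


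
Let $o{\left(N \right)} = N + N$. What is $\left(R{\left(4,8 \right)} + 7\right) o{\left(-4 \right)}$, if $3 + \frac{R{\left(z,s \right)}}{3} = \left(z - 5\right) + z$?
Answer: $-56$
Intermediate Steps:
$R{\left(z,s \right)} = -24 + 6 z$ ($R{\left(z,s \right)} = -9 + 3 \left(\left(z - 5\right) + z\right) = -9 + 3 \left(\left(-5 + z\right) + z\right) = -9 + 3 \left(-5 + 2 z\right) = -9 + \left(-15 + 6 z\right) = -24 + 6 z$)
$o{\left(N \right)} = 2 N$
$\left(R{\left(4,8 \right)} + 7\right) o{\left(-4 \right)} = \left(\left(-24 + 6 \cdot 4\right) + 7\right) 2 \left(-4\right) = \left(\left(-24 + 24\right) + 7\right) \left(-8\right) = \left(0 + 7\right) \left(-8\right) = 7 \left(-8\right) = -56$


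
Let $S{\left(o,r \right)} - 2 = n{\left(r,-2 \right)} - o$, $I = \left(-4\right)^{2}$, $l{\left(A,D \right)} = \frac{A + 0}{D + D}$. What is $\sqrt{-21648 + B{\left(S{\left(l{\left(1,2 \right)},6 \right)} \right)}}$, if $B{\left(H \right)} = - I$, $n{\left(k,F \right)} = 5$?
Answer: $4 i \sqrt{1354} \approx 147.19 i$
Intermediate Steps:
$l{\left(A,D \right)} = \frac{A}{2 D}$
$I = 16$
$S{\left(o,r \right)} = 7 - o$ ($S{\left(o,r \right)} = 2 - \left(-5 + o\right) = 7 - o$)
$B{\left(H \right)} = -16$ ($B{\left(H \right)} = \left(-1\right) 16 = -16$)
$\sqrt{-21648 + B{\left(S{\left(l{\left(1,2 \right)},6 \right)} \right)}} = \sqrt{-21648 - 16} = \sqrt{-21664} = 4 i \sqrt{1354}$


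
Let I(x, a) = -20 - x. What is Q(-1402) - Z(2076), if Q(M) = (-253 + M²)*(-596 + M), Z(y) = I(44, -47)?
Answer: -3926771234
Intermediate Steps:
Z(y) = -64 (Z(y) = -20 - 1*44 = -20 - 44 = -64)
Q(M) = (-596 + M)*(-253 + M²)
Q(-1402) - Z(2076) = (150788 + (-1402)³ - 596*(-1402)² - 253*(-1402)) - 1*(-64) = (150788 - 2755776808 - 596*1965604 + 354706) + 64 = (150788 - 2755776808 - 1171499984 + 354706) + 64 = -3926771298 + 64 = -3926771234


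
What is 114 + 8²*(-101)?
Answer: -6350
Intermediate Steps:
114 + 8²*(-101) = 114 + 64*(-101) = 114 - 6464 = -6350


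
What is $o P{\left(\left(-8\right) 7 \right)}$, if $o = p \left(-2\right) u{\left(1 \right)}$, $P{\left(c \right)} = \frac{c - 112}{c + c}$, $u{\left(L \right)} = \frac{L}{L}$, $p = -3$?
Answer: $9$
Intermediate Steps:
$u{\left(L \right)} = 1$
$P{\left(c \right)} = \frac{-112 + c}{2 c}$
$o = 6$ ($o = \left(-3\right) \left(-2\right) 1 = 6 \cdot 1 = 6$)
$o P{\left(\left(-8\right) 7 \right)} = 6 \frac{-112 - 56}{2 \left(\left(-8\right) 7\right)} = 6 \frac{-112 - 56}{2 \left(-56\right)} = 6 \cdot \frac{1}{2} \left(- \frac{1}{56}\right) \left(-168\right) = 6 \cdot \frac{3}{2} = 9$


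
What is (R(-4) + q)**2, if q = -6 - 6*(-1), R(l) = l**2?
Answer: 256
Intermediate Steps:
q = 0 (q = -6 + 6 = 0)
(R(-4) + q)**2 = ((-4)**2 + 0)**2 = (16 + 0)**2 = 16**2 = 256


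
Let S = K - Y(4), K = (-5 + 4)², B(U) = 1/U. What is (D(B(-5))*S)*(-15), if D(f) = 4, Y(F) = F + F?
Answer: 420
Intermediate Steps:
Y(F) = 2*F
K = 1 (K = (-1)² = 1)
S = -7 (S = 1 - 2*4 = 1 - 1*8 = 1 - 8 = -7)
(D(B(-5))*S)*(-15) = (4*(-7))*(-15) = -28*(-15) = 420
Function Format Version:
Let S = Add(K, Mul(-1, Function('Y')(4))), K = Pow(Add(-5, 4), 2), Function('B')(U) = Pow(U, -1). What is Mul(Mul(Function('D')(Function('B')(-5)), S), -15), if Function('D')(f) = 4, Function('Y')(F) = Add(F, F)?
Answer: 420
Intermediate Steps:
Function('Y')(F) = Mul(2, F)
K = 1 (K = Pow(-1, 2) = 1)
S = -7 (S = Add(1, Mul(-1, Mul(2, 4))) = Add(1, Mul(-1, 8)) = Add(1, -8) = -7)
Mul(Mul(Function('D')(Function('B')(-5)), S), -15) = Mul(Mul(4, -7), -15) = Mul(-28, -15) = 420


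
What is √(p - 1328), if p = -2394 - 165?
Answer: 13*I*√23 ≈ 62.346*I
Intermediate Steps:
p = -2559
√(p - 1328) = √(-2559 - 1328) = √(-3887) = 13*I*√23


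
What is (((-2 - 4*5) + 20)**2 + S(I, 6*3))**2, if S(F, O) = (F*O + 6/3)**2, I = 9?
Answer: 723610000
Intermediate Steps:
S(F, O) = (2 + F*O)**2 (S(F, O) = (F*O + 6*(1/3))**2 = (F*O + 2)**2 = (2 + F*O)**2)
(((-2 - 4*5) + 20)**2 + S(I, 6*3))**2 = (((-2 - 4*5) + 20)**2 + (2 + 9*(6*3))**2)**2 = (((-2 - 20) + 20)**2 + (2 + 9*18)**2)**2 = ((-22 + 20)**2 + (2 + 162)**2)**2 = ((-2)**2 + 164**2)**2 = (4 + 26896)**2 = 26900**2 = 723610000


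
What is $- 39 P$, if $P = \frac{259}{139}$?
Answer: $- \frac{10101}{139} \approx -72.669$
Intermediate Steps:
$P = \frac{259}{139}$ ($P = 259 \cdot \frac{1}{139} = \frac{259}{139} \approx 1.8633$)
$- 39 P = \left(-39\right) \frac{259}{139} = - \frac{10101}{139}$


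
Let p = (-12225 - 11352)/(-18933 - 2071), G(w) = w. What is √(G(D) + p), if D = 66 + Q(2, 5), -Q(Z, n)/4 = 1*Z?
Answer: √6520739059/10502 ≈ 7.6891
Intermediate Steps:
Q(Z, n) = -4*Z
D = 58 (D = 66 - 4*2 = 66 - 8 = 58)
p = 23577/21004 (p = -23577/(-21004) = -23577*(-1/21004) = 23577/21004 ≈ 1.1225)
√(G(D) + p) = √(58 + 23577/21004) = √(1241809/21004) = √6520739059/10502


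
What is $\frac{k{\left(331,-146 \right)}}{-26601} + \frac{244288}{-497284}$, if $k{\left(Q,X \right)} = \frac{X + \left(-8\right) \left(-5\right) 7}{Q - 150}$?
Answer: $- \frac{294064964246}{598578388701} \approx -0.49127$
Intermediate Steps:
$k{\left(Q,X \right)} = \frac{280 + X}{-150 + Q}$ ($k{\left(Q,X \right)} = \frac{X + 40 \cdot 7}{-150 + Q} = \frac{X + 280}{-150 + Q} = \frac{280 + X}{-150 + Q}$)
$\frac{k{\left(331,-146 \right)}}{-26601} + \frac{244288}{-497284} = \frac{\frac{1}{-150 + 331} \left(280 - 146\right)}{-26601} + \frac{244288}{-497284} = \frac{1}{181} \cdot 134 \left(- \frac{1}{26601}\right) + 244288 \left(- \frac{1}{497284}\right) = \frac{1}{181} \cdot 134 \left(- \frac{1}{26601}\right) - \frac{61072}{124321} = \frac{134}{181} \left(- \frac{1}{26601}\right) - \frac{61072}{124321} = - \frac{134}{4814781} - \frac{61072}{124321} = - \frac{294064964246}{598578388701}$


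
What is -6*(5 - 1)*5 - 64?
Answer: -184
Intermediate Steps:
-6*(5 - 1)*5 - 64 = -24*5 - 64 = -6*20 - 64 = -120 - 64 = -184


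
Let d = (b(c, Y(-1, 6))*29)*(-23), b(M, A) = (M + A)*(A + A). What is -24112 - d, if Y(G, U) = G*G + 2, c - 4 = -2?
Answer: -4102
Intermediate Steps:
c = 2 (c = 4 - 2 = 2)
Y(G, U) = 2 + G**2 (Y(G, U) = G**2 + 2 = 2 + G**2)
b(M, A) = 2*A*(A + M) (b(M, A) = (A + M)*(2*A) = 2*A*(A + M))
d = -20010 (d = ((2*(2 + (-1)**2)*((2 + (-1)**2) + 2))*29)*(-23) = ((2*(2 + 1)*((2 + 1) + 2))*29)*(-23) = ((2*3*(3 + 2))*29)*(-23) = ((2*3*5)*29)*(-23) = (30*29)*(-23) = 870*(-23) = -20010)
-24112 - d = -24112 - 1*(-20010) = -24112 + 20010 = -4102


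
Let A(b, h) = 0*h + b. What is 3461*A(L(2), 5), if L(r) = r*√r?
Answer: 6922*√2 ≈ 9789.2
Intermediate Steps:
L(r) = r^(3/2)
A(b, h) = b (A(b, h) = 0 + b = b)
3461*A(L(2), 5) = 3461*2^(3/2) = 3461*(2*√2) = 6922*√2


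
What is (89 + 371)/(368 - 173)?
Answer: 92/39 ≈ 2.3590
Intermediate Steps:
(89 + 371)/(368 - 173) = 460/195 = (1/195)*460 = 92/39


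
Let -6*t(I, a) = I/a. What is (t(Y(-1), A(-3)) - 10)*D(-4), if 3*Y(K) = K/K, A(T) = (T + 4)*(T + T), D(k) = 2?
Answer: -1079/54 ≈ -19.981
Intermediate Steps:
A(T) = 2*T*(4 + T) (A(T) = (4 + T)*(2*T) = 2*T*(4 + T))
Y(K) = ⅓ (Y(K) = (K/K)/3 = (⅓)*1 = ⅓)
t(I, a) = -I/(6*a)
(t(Y(-1), A(-3)) - 10)*D(-4) = (-⅙*⅓/2*(-3)*(4 - 3) - 10)*2 = (-⅙*⅓/2*(-3)*1 - 10)*2 = (-⅙*⅓/(-6) - 10)*2 = (-⅙*⅓*(-⅙) - 10)*2 = (1/108 - 10)*2 = -1079/108*2 = -1079/54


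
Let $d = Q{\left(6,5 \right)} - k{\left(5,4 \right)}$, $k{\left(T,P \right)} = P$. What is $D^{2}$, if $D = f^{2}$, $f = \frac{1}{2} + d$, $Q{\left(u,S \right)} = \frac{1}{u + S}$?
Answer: $\frac{31640625}{234256} \approx 135.07$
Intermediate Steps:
$Q{\left(u,S \right)} = \frac{1}{S + u}$
$d = - \frac{43}{11}$ ($d = \frac{1}{5 + 6} - 4 = \frac{1}{11} - 4 = - \frac{43}{11} \approx -3.9091$)
$f = - \frac{75}{22}$ ($f = \frac{1}{2} - \frac{43}{11} = - \frac{75}{22} \approx -3.4091$)
$D = \frac{5625}{484}$ ($D = \left(- \frac{75}{22}\right)^{2} = \frac{5625}{484} \approx 11.622$)
$D^{2} = \left(\frac{5625}{484}\right)^{2} = \frac{31640625}{234256}$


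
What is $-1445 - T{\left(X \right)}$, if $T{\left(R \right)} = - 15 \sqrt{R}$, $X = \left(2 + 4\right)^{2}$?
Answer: $-1355$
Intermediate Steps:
$X = 36$ ($X = 6^{2} = 36$)
$-1445 - T{\left(X \right)} = -1445 - - 15 \sqrt{36} = -1445 - \left(-15\right) 6 = -1445 - -90 = -1445 + 90 = -1355$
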